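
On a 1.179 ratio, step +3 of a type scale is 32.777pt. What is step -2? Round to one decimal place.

14.4pt

The gap is -2 − (3) = -5 steps, so the factor is 1.179^-5.
32.777 ÷ 1.179⁵ = 32.777 ÷ 2.27808 ≈ 14.388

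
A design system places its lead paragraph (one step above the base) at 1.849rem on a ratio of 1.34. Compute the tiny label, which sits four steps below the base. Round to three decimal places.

The gap is -4 − (1) = -5 steps, so the factor is 1.34^-5.
1.849 ÷ 1.34⁵ = 1.849 ÷ 4.32040 ≈ 0.428

0.428rem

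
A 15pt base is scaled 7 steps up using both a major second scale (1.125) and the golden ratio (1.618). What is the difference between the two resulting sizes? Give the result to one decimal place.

Major second: 15.0 × 1.125⁷ = 34.210pt
Golden ratio: 15.0 × 1.618⁷ = 435.453pt
Difference: 435.453 − 34.210 = 401.243pt

401.2pt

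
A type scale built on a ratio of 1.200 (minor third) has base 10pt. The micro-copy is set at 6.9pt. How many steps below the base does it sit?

1.200ⁿ = 10 / 6.9 = 1.4493
n = ln(1.4493) / ln(1.200) = 0.3711 / 0.1823 ≈ 2.04

2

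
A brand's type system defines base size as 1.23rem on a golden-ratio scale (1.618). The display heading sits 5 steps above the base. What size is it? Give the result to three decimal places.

1.23 × 1.618⁵ = 1.23 × 11.08901 ≈ 13.639

13.639rem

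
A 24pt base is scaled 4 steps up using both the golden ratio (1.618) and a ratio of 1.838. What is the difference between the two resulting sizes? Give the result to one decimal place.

109.4pt

Golden ratio: 24.0 × 1.618⁴ = 164.485pt
At 1.838: 24.0 × 1.838⁴ = 273.901pt
Difference: 273.901 − 164.485 = 109.416pt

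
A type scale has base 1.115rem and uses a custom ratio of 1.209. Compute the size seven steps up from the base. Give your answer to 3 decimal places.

4.210rem

1.115 × 1.209⁷ = 1.115 × 3.77558 ≈ 4.210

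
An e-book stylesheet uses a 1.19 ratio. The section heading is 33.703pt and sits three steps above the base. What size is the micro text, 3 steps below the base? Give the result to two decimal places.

33.703 ÷ 1.19⁶ = 33.703 ÷ 2.83976 ≈ 11.868

11.87pt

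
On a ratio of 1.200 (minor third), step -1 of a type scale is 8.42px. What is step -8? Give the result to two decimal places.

2.35px

8.42 ÷ 1.200⁷ = 8.42 ÷ 3.58318 ≈ 2.350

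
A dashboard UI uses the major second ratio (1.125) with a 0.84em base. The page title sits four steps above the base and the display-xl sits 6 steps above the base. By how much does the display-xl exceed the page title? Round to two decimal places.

0.36em

Step 4: 0.84 × 1.125⁴ = 1.3455em
Step 6: 0.84 × 1.125⁶ = 1.7029em
Difference: 1.7029 − 1.3455 = 0.3574em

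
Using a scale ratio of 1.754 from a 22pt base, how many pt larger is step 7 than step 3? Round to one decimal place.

Step 3: 22.0 × 1.754³ = 118.717pt
Step 7: 22.0 × 1.754⁷ = 1123.647pt
Difference: 1123.647 − 118.717 = 1004.930pt

1004.9pt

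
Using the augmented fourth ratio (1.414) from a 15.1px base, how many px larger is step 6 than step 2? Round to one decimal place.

90.5px

Step 2: 15.1 × 1.414² = 30.191px
Step 6: 15.1 × 1.414⁶ = 120.691px
Difference: 120.691 − 30.191 = 90.500px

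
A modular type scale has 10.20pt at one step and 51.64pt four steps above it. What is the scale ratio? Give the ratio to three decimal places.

1.500

r⁴ = 51.64 / 10.20, so r = (51.64/10.20)^(1/4).
r = 5.0627^(1/4) ≈ 1.5000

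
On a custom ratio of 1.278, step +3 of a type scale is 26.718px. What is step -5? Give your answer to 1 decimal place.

26.718 ÷ 1.278⁸ = 26.718 ÷ 7.11618 ≈ 3.755

3.8px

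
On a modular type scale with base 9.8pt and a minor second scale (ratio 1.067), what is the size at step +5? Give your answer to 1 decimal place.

9.8 × 1.067⁵ = 9.8 × 1.38300 ≈ 13.55

13.6pt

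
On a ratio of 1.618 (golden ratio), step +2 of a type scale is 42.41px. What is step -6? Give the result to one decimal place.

0.9px

42.41 ÷ 1.618⁸ = 42.41 ÷ 46.97082 ≈ 0.903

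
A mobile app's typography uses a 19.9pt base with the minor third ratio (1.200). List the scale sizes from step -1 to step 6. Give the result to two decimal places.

Step -1: 19.9 ÷ 1.200 = 16.58
Step 0: 19.9pt
Step 1: 19.9 × 1.200 = 23.88
Step 2: 19.9 × 1.200² = 28.66
Step 3: 19.9 × 1.200³ = 34.39
Step 4: 19.9 × 1.200⁴ = 41.26
Step 5: 19.9 × 1.200⁵ = 49.52
Step 6: 19.9 × 1.200⁶ = 59.42

16.58pt, 19.90pt, 23.88pt, 28.66pt, 34.39pt, 41.26pt, 49.52pt, 59.42pt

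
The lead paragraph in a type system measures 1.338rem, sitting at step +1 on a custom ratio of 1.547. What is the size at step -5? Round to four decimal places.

0.0976rem

1.338 ÷ 1.547⁶ = 1.338 ÷ 13.70698 ≈ 0.0976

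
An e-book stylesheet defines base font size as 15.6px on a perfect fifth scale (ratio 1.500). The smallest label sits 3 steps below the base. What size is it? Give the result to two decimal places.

A modular type scale is a geometric sequence: sizeₙ = base × rⁿ.
15.6 ÷ 1.500³ = 15.6 ÷ 3.37500 ≈ 4.62

4.62px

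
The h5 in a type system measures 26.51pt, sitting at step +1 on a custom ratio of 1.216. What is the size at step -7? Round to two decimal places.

5.55pt

The gap is -7 − (1) = -8 steps, so the factor is 1.216^-8.
26.51 ÷ 1.216⁸ = 26.51 ÷ 4.78045 ≈ 5.546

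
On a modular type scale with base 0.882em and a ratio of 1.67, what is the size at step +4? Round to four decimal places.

Every step multiplies by the scale ratio.
0.882 × 1.67⁴ = 0.882 × 7.77796 ≈ 6.8602

6.8602em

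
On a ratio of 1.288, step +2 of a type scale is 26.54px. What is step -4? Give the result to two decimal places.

5.81px

26.54 ÷ 1.288⁶ = 26.54 ÷ 4.56557 ≈ 5.813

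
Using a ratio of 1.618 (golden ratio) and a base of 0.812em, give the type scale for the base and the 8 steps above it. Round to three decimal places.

0.812em, 1.314em, 2.126em, 3.439em, 5.565em, 9.004em, 14.569em, 23.573em, 38.140em

Step 0: 0.812em
Step 1: 0.812 × 1.618 = 1.314
Step 2: 0.812 × 1.618² = 2.126
Step 3: 0.812 × 1.618³ = 3.439
Step 4: 0.812 × 1.618⁴ = 5.565
Step 5: 0.812 × 1.618⁵ = 9.004
Step 6: 0.812 × 1.618⁶ = 14.569
Step 7: 0.812 × 1.618⁷ = 23.573
Step 8: 0.812 × 1.618⁸ = 38.140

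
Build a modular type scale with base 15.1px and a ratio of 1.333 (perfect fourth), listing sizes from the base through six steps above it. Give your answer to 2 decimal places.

Step 0: 15.1px
Step 1: 15.1 × 1.333 = 20.13
Step 2: 15.1 × 1.333² = 26.83
Step 3: 15.1 × 1.333³ = 35.77
Step 4: 15.1 × 1.333⁴ = 47.68
Step 5: 15.1 × 1.333⁵ = 63.55
Step 6: 15.1 × 1.333⁶ = 84.71

15.10px, 20.13px, 26.83px, 35.77px, 47.68px, 63.55px, 84.71px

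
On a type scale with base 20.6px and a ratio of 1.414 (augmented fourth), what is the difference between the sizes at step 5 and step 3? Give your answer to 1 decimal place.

Step 3: 20.6 × 1.414³ = 58.239px
Step 5: 20.6 × 1.414⁵ = 116.443px
Difference: 116.443 − 58.239 = 58.204px

58.2px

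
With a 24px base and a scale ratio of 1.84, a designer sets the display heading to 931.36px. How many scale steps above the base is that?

6

1.84ⁿ = 931.36 / 24 = 38.8067
n = ln(38.8067) / ln(1.84) = 3.6586 / 0.6098 ≈ 6.00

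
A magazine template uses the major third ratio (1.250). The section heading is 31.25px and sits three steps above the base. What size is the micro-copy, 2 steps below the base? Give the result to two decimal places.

Moving from step +3 to step -2 is 5 steps down, so divide by r⁵.
31.25 ÷ 1.250⁵ = 31.25 ÷ 3.05176 ≈ 10.240

10.24px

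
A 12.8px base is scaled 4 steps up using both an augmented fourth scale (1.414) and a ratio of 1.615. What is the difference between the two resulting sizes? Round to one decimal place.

Augmented fourth: 12.8 × 1.414⁴ = 51.169px
At 1.615: 12.8 × 1.615⁴ = 87.076px
Difference: 87.076 − 51.169 = 35.907px

35.9px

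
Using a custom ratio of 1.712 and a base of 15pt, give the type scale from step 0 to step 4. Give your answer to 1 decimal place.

Step 0: 15pt
Step 1: 15.0 × 1.712 = 25.7
Step 2: 15.0 × 1.712² = 44.0
Step 3: 15.0 × 1.712³ = 75.3
Step 4: 15.0 × 1.712⁴ = 128.9

15.0pt, 25.7pt, 44.0pt, 75.3pt, 128.9pt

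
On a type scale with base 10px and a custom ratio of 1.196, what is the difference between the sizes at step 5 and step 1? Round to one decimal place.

Step 1: 10.0 × 1.196 = 11.960px
Step 5: 10.0 × 1.196⁵ = 24.471px
Difference: 24.471 − 11.960 = 12.511px

12.5px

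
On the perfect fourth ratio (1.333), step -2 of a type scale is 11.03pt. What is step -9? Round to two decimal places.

1.47pt

11.03 ÷ 1.333⁷ = 11.03 ÷ 7.47844 ≈ 1.475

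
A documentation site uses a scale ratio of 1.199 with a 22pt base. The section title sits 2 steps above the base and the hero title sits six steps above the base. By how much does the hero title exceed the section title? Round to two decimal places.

33.74pt

Step 2: 22.0 × 1.199² = 31.6272pt
Step 6: 22.0 × 1.199⁶ = 65.3639pt
Difference: 65.3639 − 31.6272 = 33.7367pt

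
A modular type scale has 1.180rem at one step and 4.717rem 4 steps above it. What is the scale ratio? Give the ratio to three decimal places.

1.414

The ratio satisfies 1.180 × r⁴ = 4.717, so r = (4.717 / 1.180)^(1/4).
r = 3.9975^(1/4) ≈ 1.4140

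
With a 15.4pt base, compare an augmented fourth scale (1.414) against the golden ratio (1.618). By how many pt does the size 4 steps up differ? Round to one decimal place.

44.0pt

Augmented fourth: 15.4 × 1.414⁴ = 61.563pt
Golden ratio: 15.4 × 1.618⁴ = 105.544pt
Difference: 105.544 − 61.563 = 43.981pt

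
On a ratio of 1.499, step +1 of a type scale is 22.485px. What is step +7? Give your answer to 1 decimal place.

255.1px

22.485 × 1.499⁶ = 22.485 × 11.34514 ≈ 255.095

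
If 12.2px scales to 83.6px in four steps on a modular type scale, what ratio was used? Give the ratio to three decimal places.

1.618

r⁴ = 83.6 / 12.2, so r = (83.6/12.2)^(1/4).
r = 6.8525^(1/4) ≈ 1.6179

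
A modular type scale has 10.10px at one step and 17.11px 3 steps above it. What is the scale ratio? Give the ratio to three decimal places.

r³ = 17.11 / 10.10, so r = (17.11/10.10)^(1/3).
r = 1.6941^(1/3) ≈ 1.1921

1.192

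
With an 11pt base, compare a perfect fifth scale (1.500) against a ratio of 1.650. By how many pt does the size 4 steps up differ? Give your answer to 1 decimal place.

25.8pt

Perfect fifth: 11.0 × 1.500⁴ = 55.688pt
At 1.650: 11.0 × 1.650⁴ = 81.532pt
Difference: 81.532 − 55.688 = 25.844pt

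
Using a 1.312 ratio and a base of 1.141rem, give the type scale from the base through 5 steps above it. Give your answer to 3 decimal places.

1.141rem, 1.497rem, 1.964rem, 2.577rem, 3.381rem, 4.436rem

Step 0: 1.141rem
Step 1: 1.141 × 1.312 = 1.497
Step 2: 1.141 × 1.312² = 1.964
Step 3: 1.141 × 1.312³ = 2.577
Step 4: 1.141 × 1.312⁴ = 3.381
Step 5: 1.141 × 1.312⁵ = 4.436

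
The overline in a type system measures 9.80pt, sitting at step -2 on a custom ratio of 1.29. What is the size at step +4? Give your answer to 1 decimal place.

45.2pt

9.80 × 1.29⁶ = 9.80 × 4.60827 ≈ 45.161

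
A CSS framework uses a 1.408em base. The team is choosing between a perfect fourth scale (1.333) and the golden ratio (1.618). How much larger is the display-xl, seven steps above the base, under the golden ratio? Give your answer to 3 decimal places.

30.345em

Perfect fourth: 1.408 × 1.333⁷ = 10.52964em
Golden ratio: 1.408 × 1.618⁷ = 40.87448em
Difference: 40.87448 − 10.52964 = 30.34484em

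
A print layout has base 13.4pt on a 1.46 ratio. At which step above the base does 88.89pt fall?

1.46ⁿ = 88.89 / 13.4 = 6.6336
n = ln(6.6336) / ln(1.46) = 1.8921 / 0.3784 ≈ 5.00

5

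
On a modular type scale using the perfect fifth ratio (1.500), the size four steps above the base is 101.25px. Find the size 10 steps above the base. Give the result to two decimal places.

1153.30px

The gap is 10 − (4) = 6 steps, so the factor is 1.500^6.
101.25 × 1.500⁶ = 101.25 × 11.39062 ≈ 1153.301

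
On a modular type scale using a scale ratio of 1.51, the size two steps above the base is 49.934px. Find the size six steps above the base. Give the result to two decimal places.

259.60px

Moving from step +2 to step +6 is 4 steps up, so multiply by r⁴.
49.934 × 1.51⁴ = 49.934 × 5.19886 ≈ 259.600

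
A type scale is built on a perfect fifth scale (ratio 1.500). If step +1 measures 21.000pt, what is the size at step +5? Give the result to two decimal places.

106.31pt

Moving from step +1 to step +5 is 4 steps up, so multiply by r⁴.
21.000 × 1.500⁴ = 21.000 × 5.06250 ≈ 106.312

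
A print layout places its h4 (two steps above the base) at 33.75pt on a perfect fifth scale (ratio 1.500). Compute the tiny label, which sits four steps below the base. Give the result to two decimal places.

33.75 ÷ 1.500⁶ = 33.75 ÷ 11.39062 ≈ 2.963

2.96pt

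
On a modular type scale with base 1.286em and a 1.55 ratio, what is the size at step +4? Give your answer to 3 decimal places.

7.423em

1.286 × 1.55⁴ = 1.286 × 5.77201 ≈ 7.423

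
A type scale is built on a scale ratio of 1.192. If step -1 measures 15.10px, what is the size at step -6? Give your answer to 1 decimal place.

15.10 ÷ 1.192⁵ = 15.10 ÷ 2.40647 ≈ 6.275

6.3px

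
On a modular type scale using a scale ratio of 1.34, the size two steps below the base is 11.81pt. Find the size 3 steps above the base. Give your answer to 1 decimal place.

51.0pt

11.81 × 1.34⁵ = 11.81 × 4.32040 ≈ 51.024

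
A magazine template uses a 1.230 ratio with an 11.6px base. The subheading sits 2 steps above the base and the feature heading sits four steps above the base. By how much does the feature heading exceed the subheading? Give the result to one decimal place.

Step 2: 11.6 × 1.230² = 17.550px
Step 4: 11.6 × 1.230⁴ = 26.551px
Difference: 26.551 − 17.550 = 9.001px

9.0px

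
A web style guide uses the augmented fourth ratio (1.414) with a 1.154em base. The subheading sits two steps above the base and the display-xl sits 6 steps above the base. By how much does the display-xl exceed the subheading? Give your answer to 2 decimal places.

6.92em

Step 2: 1.154 × 1.414² = 2.3073em
Step 6: 1.154 × 1.414⁶ = 9.2236em
Difference: 9.2236 − 2.3073 = 6.9163em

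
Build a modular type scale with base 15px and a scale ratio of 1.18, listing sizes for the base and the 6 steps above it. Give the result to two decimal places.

15.00px, 17.70px, 20.89px, 24.65px, 29.08px, 34.32px, 40.49px

Step 0: 15px
Step 1: 15.0 × 1.18 = 17.70
Step 2: 15.0 × 1.18² = 20.89
Step 3: 15.0 × 1.18³ = 24.65
Step 4: 15.0 × 1.18⁴ = 29.08
Step 5: 15.0 × 1.18⁵ = 34.32
Step 6: 15.0 × 1.18⁶ = 40.49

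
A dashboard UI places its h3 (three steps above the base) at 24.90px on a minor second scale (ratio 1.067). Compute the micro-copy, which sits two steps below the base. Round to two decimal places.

18.00px

The gap is -2 − (3) = -5 steps, so the factor is 1.067^-5.
24.90 ÷ 1.067⁵ = 24.90 ÷ 1.38300 ≈ 18.004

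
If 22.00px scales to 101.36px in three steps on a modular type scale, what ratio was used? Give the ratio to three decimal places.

1.664

The ratio satisfies 22.00 × r³ = 101.36, so r = (101.36 / 22.00)^(1/3).
r = 4.6073^(1/3) ≈ 1.6640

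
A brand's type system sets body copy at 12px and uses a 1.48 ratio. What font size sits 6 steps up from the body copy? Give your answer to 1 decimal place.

12.0 × 1.48⁶ = 12.0 × 10.50922 ≈ 126.11

126.1px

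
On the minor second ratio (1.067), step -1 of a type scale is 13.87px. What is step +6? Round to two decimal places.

Moving from step -1 to step +6 is 7 steps up, so multiply by r⁷.
13.87 × 1.067⁷ = 13.87 × 1.57453 ≈ 21.839

21.84px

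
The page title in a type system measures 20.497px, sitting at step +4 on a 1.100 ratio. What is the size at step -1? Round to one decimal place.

20.497 ÷ 1.100⁵ = 20.497 ÷ 1.61051 ≈ 12.727

12.7px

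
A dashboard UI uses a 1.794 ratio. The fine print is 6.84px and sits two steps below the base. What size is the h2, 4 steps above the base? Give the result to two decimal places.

6.84 × 1.794⁶ = 6.84 × 33.33762 ≈ 228.029

228.03px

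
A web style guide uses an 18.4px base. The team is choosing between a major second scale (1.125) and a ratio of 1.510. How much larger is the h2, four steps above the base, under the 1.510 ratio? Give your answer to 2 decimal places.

Major second: 18.4 × 1.125⁴ = 29.4732px
At 1.510: 18.4 × 1.510⁴ = 95.6590px
Difference: 95.6590 − 29.4732 = 66.1858px

66.19px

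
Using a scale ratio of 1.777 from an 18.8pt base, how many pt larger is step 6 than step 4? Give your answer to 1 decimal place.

Step 4: 18.8 × 1.777⁴ = 187.460pt
Step 6: 18.8 × 1.777⁶ = 591.946pt
Difference: 591.946 − 187.460 = 404.486pt

404.5pt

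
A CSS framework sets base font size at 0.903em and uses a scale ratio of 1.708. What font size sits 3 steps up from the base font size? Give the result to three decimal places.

0.903 × 1.708³ = 0.903 × 4.98269 ≈ 4.499

4.499em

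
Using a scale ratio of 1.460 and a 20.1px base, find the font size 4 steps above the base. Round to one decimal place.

20.1 × 1.460⁴ = 20.1 × 4.54372 ≈ 91.33

91.3px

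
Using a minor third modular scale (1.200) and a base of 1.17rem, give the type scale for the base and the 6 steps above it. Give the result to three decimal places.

1.170rem, 1.404rem, 1.685rem, 2.022rem, 2.426rem, 2.911rem, 3.494rem

Step 0: 1.17rem
Step 1: 1.17 × 1.200 = 1.404
Step 2: 1.17 × 1.200² = 1.685
Step 3: 1.17 × 1.200³ = 2.022
Step 4: 1.17 × 1.200⁴ = 2.426
Step 5: 1.17 × 1.200⁵ = 2.911
Step 6: 1.17 × 1.200⁶ = 3.494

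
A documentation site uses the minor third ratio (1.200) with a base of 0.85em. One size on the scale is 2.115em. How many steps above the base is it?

5

1.200ⁿ = 2.115 / 0.85 = 2.4882
n = ln(2.4882) / ln(1.200) = 0.9116 / 0.1823 ≈ 5.00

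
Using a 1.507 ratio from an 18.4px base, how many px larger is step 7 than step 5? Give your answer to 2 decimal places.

Step 5: 18.4 × 1.507⁵ = 143.0158px
Step 7: 18.4 × 1.507⁷ = 324.7959px
Difference: 324.7959 − 143.0158 = 181.7801px

181.78px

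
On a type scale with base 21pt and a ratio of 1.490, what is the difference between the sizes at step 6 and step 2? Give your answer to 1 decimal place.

Step 2: 21.0 × 1.490² = 46.622pt
Step 6: 21.0 × 1.490⁶ = 229.793pt
Difference: 229.793 − 46.622 = 183.171pt

183.2pt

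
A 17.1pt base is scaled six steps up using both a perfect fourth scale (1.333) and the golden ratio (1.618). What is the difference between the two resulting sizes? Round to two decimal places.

210.87pt

Perfect fourth: 17.1 × 1.333⁶ = 95.9350pt
Golden ratio: 17.1 × 1.618⁶ = 306.8084pt
Difference: 306.8084 − 95.9350 = 210.8734pt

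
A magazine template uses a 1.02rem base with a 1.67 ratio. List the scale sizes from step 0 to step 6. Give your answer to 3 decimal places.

1.020rem, 1.703rem, 2.845rem, 4.751rem, 7.934rem, 13.249rem, 22.126rem

Step 0: 1.02rem
Step 1: 1.02 × 1.67 = 1.703
Step 2: 1.02 × 1.67² = 2.845
Step 3: 1.02 × 1.67³ = 4.751
Step 4: 1.02 × 1.67⁴ = 7.934
Step 5: 1.02 × 1.67⁵ = 13.249
Step 6: 1.02 × 1.67⁶ = 22.126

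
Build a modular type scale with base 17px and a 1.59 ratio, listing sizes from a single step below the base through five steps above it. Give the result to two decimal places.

Step -1: 17.0 ÷ 1.59 = 10.69
Step 0: 17px
Step 1: 17.0 × 1.59 = 27.03
Step 2: 17.0 × 1.59² = 42.98
Step 3: 17.0 × 1.59³ = 68.33
Step 4: 17.0 × 1.59⁴ = 108.65
Step 5: 17.0 × 1.59⁵ = 172.76

10.69px, 17.00px, 27.03px, 42.98px, 68.33px, 108.65px, 172.76px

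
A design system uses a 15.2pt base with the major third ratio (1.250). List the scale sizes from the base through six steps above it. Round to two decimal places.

15.20pt, 19.00pt, 23.75pt, 29.69pt, 37.11pt, 46.39pt, 57.98pt

Step 0: 15.2pt
Step 1: 15.2 × 1.250 = 19.00
Step 2: 15.2 × 1.250² = 23.75
Step 3: 15.2 × 1.250³ = 29.69
Step 4: 15.2 × 1.250⁴ = 37.11
Step 5: 15.2 × 1.250⁵ = 46.39
Step 6: 15.2 × 1.250⁶ = 57.98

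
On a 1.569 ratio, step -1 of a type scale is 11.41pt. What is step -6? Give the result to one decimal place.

11.41 ÷ 1.569⁵ = 11.41 ÷ 9.50856 ≈ 1.200

1.2pt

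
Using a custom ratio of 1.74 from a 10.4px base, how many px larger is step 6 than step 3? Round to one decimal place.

233.8px

Step 3: 10.4 × 1.74³ = 54.787px
Step 6: 10.4 × 1.74⁶ = 288.622px
Difference: 288.622 − 54.787 = 233.835px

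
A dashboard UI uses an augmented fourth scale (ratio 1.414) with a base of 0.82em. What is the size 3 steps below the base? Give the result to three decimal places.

Every step multiplies by the scale ratio.
0.82 ÷ 1.414³ = 0.82 ÷ 2.82715 ≈ 0.290

0.290em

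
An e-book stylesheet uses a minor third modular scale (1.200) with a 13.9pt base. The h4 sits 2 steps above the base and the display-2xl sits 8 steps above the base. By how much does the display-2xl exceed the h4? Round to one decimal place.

Step 2: 13.9 × 1.200² = 20.016pt
Step 8: 13.9 × 1.200⁸ = 59.767pt
Difference: 59.767 − 20.016 = 39.751pt

39.8pt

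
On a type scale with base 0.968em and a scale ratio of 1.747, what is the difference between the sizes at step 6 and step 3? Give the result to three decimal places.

Step 3: 0.968 × 1.747³ = 5.16124em
Step 6: 0.968 × 1.747⁶ = 27.51901em
Difference: 27.51901 − 5.16124 = 22.35777em

22.358em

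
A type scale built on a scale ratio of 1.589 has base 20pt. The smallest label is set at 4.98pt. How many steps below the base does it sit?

3

1.589ⁿ = 20 / 4.98 = 4.0161
n = ln(4.0161) / ln(1.589) = 1.3903 / 0.4631 ≈ 3.00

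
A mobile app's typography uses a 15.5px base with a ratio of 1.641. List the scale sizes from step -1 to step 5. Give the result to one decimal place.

Step -1: 15.5 ÷ 1.641 = 9.4
Step 0: 15.5px
Step 1: 15.5 × 1.641 = 25.4
Step 2: 15.5 × 1.641² = 41.7
Step 3: 15.5 × 1.641³ = 68.5
Step 4: 15.5 × 1.641⁴ = 112.4
Step 5: 15.5 × 1.641⁵ = 184.4

9.4px, 15.5px, 25.4px, 41.7px, 68.5px, 112.4px, 184.4px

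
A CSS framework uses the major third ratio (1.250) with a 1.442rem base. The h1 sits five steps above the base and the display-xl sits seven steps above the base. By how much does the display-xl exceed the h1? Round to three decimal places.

2.475rem

Step 5: 1.442 × 1.250⁵ = 4.40063rem
Step 7: 1.442 × 1.250⁷ = 6.87599rem
Difference: 6.87599 − 4.40063 = 2.47536rem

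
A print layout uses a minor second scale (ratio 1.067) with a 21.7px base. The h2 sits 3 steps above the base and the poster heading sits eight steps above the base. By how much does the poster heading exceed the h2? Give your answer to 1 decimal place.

Step 3: 21.7 × 1.067³ = 26.360px
Step 8: 21.7 × 1.067⁸ = 36.457px
Difference: 36.457 − 26.360 = 10.097px

10.1px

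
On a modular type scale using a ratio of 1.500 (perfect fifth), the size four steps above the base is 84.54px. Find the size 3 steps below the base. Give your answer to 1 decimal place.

The gap is -3 − (4) = -7 steps, so the factor is 1.500^-7.
84.54 ÷ 1.500⁷ = 84.54 ÷ 17.08594 ≈ 4.948

4.9px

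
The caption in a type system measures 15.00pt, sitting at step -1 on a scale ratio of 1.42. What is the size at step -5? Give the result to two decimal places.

3.69pt

The gap is -5 − (-1) = -4 steps, so the factor is 1.42^-4.
15.00 ÷ 1.42⁴ = 15.00 ÷ 4.06587 ≈ 3.689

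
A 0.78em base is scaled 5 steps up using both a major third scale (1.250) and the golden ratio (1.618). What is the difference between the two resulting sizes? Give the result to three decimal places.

Major third: 0.78 × 1.250⁵ = 2.38037em
Golden ratio: 0.78 × 1.618⁵ = 8.64942em
Difference: 8.64942 − 2.38037 = 6.26905em

6.269em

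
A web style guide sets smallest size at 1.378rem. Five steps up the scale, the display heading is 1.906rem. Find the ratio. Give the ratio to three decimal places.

1.067

r⁵ = 1.906 / 1.378, so r = (1.906/1.378)^(1/5).
r = 1.3832^(1/5) ≈ 1.0670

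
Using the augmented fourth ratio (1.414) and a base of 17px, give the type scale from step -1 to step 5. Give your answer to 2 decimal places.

12.02px, 17.00px, 24.04px, 33.99px, 48.06px, 67.96px, 96.09px

Step -1: 17.0 ÷ 1.414 = 12.02
Step 0: 17px
Step 1: 17.0 × 1.414 = 24.04
Step 2: 17.0 × 1.414² = 33.99
Step 3: 17.0 × 1.414³ = 48.06
Step 4: 17.0 × 1.414⁴ = 67.96
Step 5: 17.0 × 1.414⁵ = 96.09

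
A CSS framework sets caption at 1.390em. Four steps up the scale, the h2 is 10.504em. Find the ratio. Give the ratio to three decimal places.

The ratio satisfies 1.390 × r⁴ = 10.504, so r = (10.504 / 1.390)^(1/4).
r = 7.5568^(1/4) ≈ 1.6580

1.658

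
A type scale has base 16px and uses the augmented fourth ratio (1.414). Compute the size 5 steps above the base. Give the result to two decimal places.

90.44px

A modular type scale is a geometric sequence: sizeₙ = base × rⁿ.
16.0 × 1.414⁵ = 16.0 × 5.65258 ≈ 90.44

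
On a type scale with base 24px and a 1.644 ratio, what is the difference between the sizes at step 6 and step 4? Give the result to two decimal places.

Step 4: 24.0 × 1.644⁴ = 175.3148px
Step 6: 24.0 × 1.644⁶ = 473.8295px
Difference: 473.8295 − 175.3148 = 298.5147px

298.51px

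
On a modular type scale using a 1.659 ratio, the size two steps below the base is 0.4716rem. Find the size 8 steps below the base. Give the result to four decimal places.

0.4716 ÷ 1.659⁶ = 0.4716 ÷ 20.84867 ≈ 0.0226

0.0226rem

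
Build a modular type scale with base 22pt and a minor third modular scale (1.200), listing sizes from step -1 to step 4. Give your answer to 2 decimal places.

Step -1: 22.0 ÷ 1.200 = 18.33
Step 0: 22pt
Step 1: 22.0 × 1.200 = 26.40
Step 2: 22.0 × 1.200² = 31.68
Step 3: 22.0 × 1.200³ = 38.02
Step 4: 22.0 × 1.200⁴ = 45.62

18.33pt, 22.00pt, 26.40pt, 31.68pt, 38.02pt, 45.62pt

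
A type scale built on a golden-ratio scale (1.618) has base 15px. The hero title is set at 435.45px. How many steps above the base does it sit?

7

1.618ⁿ = 435.45 / 15 = 29.0300
n = ln(29.0300) / ln(1.618) = 3.3683 / 0.4812 ≈ 7.00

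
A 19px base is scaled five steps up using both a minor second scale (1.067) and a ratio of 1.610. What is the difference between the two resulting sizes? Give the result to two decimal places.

179.26px

Minor second: 19.0 × 1.067⁵ = 26.2770px
At 1.610: 19.0 × 1.610⁵ = 205.5337px
Difference: 205.5337 − 26.2770 = 179.2567px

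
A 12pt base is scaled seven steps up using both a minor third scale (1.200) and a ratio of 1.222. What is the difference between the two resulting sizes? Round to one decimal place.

5.8pt

Minor third: 12.0 × 1.200⁷ = 42.998pt
At 1.222: 12.0 × 1.222⁷ = 48.829pt
Difference: 48.829 − 42.998 = 5.831pt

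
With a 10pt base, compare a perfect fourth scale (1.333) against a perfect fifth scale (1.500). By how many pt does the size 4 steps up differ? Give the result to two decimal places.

Perfect fourth: 10.0 × 1.333⁴ = 31.5733pt
Perfect fifth: 10.0 × 1.500⁴ = 50.6250pt
Difference: 50.6250 − 31.5733 = 19.0517pt

19.05pt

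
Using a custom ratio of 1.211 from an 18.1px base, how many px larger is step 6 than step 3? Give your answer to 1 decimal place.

Step 3: 18.1 × 1.211³ = 32.145px
Step 6: 18.1 × 1.211⁶ = 57.088px
Difference: 57.088 − 32.145 = 24.943px

24.9px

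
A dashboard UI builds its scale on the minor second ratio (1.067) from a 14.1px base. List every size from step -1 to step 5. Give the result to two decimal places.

13.21px, 14.10px, 15.04px, 16.05px, 17.13px, 18.28px, 19.50px

Step -1: 14.1 ÷ 1.067 = 13.21
Step 0: 14.1px
Step 1: 14.1 × 1.067 = 15.04
Step 2: 14.1 × 1.067² = 16.05
Step 3: 14.1 × 1.067³ = 17.13
Step 4: 14.1 × 1.067⁴ = 18.28
Step 5: 14.1 × 1.067⁵ = 19.50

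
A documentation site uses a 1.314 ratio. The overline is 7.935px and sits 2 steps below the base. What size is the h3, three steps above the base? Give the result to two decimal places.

7.935 × 1.314⁵ = 7.935 × 3.91721 ≈ 31.083

31.08px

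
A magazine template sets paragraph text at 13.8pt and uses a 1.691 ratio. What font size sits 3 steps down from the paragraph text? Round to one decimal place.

2.9pt

13.8 ÷ 1.691³ = 13.8 ÷ 4.83538 ≈ 2.85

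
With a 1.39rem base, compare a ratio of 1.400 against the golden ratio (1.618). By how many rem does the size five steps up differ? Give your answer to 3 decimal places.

At 1.400: 1.39 × 1.400⁵ = 7.47575rem
Golden ratio: 1.39 × 1.618⁵ = 15.41372rem
Difference: 15.41372 − 7.47575 = 7.93797rem

7.938rem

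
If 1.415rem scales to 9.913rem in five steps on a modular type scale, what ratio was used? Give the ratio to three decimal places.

1.476

r⁵ = 9.913 / 1.415, so r = (9.913/1.415)^(1/5).
r = 7.0057^(1/5) ≈ 1.4760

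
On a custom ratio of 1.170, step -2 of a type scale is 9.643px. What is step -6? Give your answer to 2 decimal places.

5.15px

9.643 ÷ 1.170⁴ = 9.643 ÷ 1.87389 ≈ 5.146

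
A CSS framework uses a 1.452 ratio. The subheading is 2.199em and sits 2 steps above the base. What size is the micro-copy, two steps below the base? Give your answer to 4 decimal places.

0.4947em

2.199 ÷ 1.452⁴ = 2.199 ÷ 4.44495 ≈ 0.4947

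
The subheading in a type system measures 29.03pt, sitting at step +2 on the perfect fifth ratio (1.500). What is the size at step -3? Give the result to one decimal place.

3.8pt

The gap is -3 − (2) = -5 steps, so the factor is 1.500^-5.
29.03 ÷ 1.500⁵ = 29.03 ÷ 7.59375 ≈ 3.823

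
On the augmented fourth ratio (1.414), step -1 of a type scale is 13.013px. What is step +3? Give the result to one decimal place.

13.013 × 1.414⁴ = 13.013 × 3.99758 ≈ 52.021

52.0px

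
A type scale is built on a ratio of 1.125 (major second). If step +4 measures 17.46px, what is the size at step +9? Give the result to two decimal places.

31.46px

The gap is 9 − (4) = 5 steps, so the factor is 1.125^5.
17.46 × 1.125⁵ = 17.46 × 1.80203 ≈ 31.463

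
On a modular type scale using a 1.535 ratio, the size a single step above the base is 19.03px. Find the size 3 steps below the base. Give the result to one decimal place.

Moving from step +1 to step -3 is 4 steps down, so divide by r⁴.
19.03 ÷ 1.535⁴ = 19.03 ÷ 5.55180 ≈ 3.428

3.4px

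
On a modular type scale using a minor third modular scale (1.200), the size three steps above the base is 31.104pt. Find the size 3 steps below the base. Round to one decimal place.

The gap is -3 − (3) = -6 steps, so the factor is 1.200^-6.
31.104 ÷ 1.200⁶ = 31.104 ÷ 2.98598 ≈ 10.417

10.4pt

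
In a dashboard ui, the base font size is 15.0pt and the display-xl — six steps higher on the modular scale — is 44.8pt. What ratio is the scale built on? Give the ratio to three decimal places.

r⁶ = 44.8 / 15.0, so r = (44.8/15.0)^(1/6).
r = 2.9867^(1/6) ≈ 1.2000

1.200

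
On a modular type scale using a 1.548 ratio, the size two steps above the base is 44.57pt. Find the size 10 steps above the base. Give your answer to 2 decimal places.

1469.64pt

44.57 × 1.548⁸ = 44.57 × 32.97370 ≈ 1469.638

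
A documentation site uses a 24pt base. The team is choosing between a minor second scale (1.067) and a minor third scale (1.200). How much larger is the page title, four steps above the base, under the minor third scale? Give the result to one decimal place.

18.7pt

Minor second: 24.0 × 1.067⁴ = 31.108pt
Minor third: 24.0 × 1.200⁴ = 49.766pt
Difference: 49.766 − 31.108 = 18.658pt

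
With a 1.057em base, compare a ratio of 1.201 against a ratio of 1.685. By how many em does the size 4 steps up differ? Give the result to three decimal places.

At 1.201: 1.057 × 1.201⁴ = 2.19911em
At 1.685: 1.057 × 1.685⁴ = 8.52069em
Difference: 8.52069 − 2.19911 = 6.32158em

6.322em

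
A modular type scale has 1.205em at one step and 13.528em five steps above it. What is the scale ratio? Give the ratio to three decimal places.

r⁵ = 13.528 / 1.205, so r = (13.528/1.205)^(1/5).
r = 11.2266^(1/5) ≈ 1.6220

1.622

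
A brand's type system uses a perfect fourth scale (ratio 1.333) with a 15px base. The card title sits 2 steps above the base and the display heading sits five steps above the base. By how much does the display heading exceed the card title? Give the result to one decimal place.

36.5px

Step 2: 15.0 × 1.333² = 26.653px
Step 5: 15.0 × 1.333⁵ = 63.131px
Difference: 63.131 − 26.653 = 36.478px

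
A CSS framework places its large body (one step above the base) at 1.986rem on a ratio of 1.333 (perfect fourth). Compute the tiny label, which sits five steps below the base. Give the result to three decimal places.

Moving from step +1 to step -5 is 6 steps down, so divide by r⁶.
1.986 ÷ 1.333⁶ = 1.986 ÷ 5.61023 ≈ 0.354

0.354rem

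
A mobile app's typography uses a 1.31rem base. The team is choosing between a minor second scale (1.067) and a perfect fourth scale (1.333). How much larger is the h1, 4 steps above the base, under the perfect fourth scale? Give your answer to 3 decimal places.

Minor second: 1.31 × 1.067⁴ = 1.69797rem
Perfect fourth: 1.31 × 1.333⁴ = 4.13611rem
Difference: 4.13611 − 1.69797 = 2.43814rem

2.438rem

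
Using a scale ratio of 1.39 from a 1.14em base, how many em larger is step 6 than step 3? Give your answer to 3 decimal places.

5.161em

Step 3: 1.14 × 1.39³ = 3.06161em
Step 6: 1.14 × 1.39⁶ = 8.22231em
Difference: 8.22231 − 3.06161 = 5.16070em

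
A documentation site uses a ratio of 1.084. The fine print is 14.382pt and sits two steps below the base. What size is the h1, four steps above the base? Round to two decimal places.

23.33pt

14.382 × 1.084⁶ = 14.382 × 1.62247 ≈ 23.334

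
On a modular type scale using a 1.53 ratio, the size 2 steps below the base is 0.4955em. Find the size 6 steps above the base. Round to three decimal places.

The gap is 6 − (-2) = 8 steps, so the factor is 1.53^8.
0.4955 × 1.53⁸ = 0.4955 × 30.02835 ≈ 14.879

14.879em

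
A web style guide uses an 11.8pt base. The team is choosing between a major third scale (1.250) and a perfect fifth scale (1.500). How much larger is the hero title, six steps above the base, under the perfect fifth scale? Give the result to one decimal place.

Major third: 11.8 × 1.250⁶ = 45.013pt
Perfect fifth: 11.8 × 1.500⁶ = 134.409pt
Difference: 134.409 − 45.013 = 89.396pt

89.4pt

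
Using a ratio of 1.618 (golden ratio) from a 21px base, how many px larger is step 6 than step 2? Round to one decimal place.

321.8px

Step 2: 21.0 × 1.618² = 54.976px
Step 6: 21.0 × 1.618⁶ = 376.782px
Difference: 376.782 − 54.976 = 321.806px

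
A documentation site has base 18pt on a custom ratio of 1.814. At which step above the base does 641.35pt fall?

6

1.814ⁿ = 641.35 / 18 = 35.6306
n = ln(35.6306) / ln(1.814) = 3.5732 / 0.5955 ≈ 6.00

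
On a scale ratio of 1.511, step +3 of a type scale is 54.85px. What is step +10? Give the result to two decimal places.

54.85 × 1.511⁷ = 54.85 × 17.98255 ≈ 986.343

986.34px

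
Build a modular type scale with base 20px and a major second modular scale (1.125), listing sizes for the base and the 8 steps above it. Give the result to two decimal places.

Step 0: 20px
Step 1: 20.0 × 1.125 = 22.50
Step 2: 20.0 × 1.125² = 25.31
Step 3: 20.0 × 1.125³ = 28.48
Step 4: 20.0 × 1.125⁴ = 32.04
Step 5: 20.0 × 1.125⁵ = 36.04
Step 6: 20.0 × 1.125⁶ = 40.55
Step 7: 20.0 × 1.125⁷ = 45.61
Step 8: 20.0 × 1.125⁸ = 51.32

20.00px, 22.50px, 25.31px, 28.48px, 32.04px, 36.04px, 40.55px, 45.61px, 51.32px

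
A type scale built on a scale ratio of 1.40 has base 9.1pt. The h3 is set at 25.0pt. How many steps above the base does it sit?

3

1.40ⁿ = 25.0 / 9.1 = 2.7473
n = ln(2.7473) / ln(1.40) = 1.0106 / 0.3365 ≈ 3.00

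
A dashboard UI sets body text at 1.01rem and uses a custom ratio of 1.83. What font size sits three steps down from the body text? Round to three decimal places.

Each step on a modular scale multiplies by the ratio, so the size n steps from the base is base × ratioⁿ.
1.01 ÷ 1.83³ = 1.01 ÷ 6.12849 ≈ 0.165

0.165rem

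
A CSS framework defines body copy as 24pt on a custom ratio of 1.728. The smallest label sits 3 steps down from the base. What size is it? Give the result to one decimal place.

4.7pt

Each step on a modular scale multiplies by the ratio, so the size n steps from the base is base × ratioⁿ.
24.0 ÷ 1.728³ = 24.0 ÷ 5.15978 ≈ 4.65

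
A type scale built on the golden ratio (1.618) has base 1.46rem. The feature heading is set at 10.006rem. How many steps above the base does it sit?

1.618ⁿ = 10.006 / 1.46 = 6.8534
n = ln(6.8534) / ln(1.618) = 1.9247 / 0.4812 ≈ 4.00

4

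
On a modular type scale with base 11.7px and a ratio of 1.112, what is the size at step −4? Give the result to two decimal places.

Every step multiplies by the scale ratio.
11.7 ÷ 1.112⁴ = 11.7 ÷ 1.52904 ≈ 7.65

7.65px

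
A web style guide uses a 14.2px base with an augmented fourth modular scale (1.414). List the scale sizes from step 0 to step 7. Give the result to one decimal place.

14.2px, 20.1px, 28.4px, 40.1px, 56.8px, 80.3px, 113.5px, 160.5px

Step 0: 14.2px
Step 1: 14.2 × 1.414 = 20.1
Step 2: 14.2 × 1.414² = 28.4
Step 3: 14.2 × 1.414³ = 40.1
Step 4: 14.2 × 1.414⁴ = 56.8
Step 5: 14.2 × 1.414⁵ = 80.3
Step 6: 14.2 × 1.414⁶ = 113.5
Step 7: 14.2 × 1.414⁷ = 160.5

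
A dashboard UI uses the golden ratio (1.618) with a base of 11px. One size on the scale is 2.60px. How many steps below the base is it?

1.618ⁿ = 11 / 2.60 = 4.2308
n = ln(4.2308) / ln(1.618) = 1.4424 / 0.4812 ≈ 3.00

3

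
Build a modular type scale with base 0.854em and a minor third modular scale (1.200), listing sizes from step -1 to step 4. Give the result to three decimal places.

0.712em, 0.854em, 1.025em, 1.230em, 1.476em, 1.771em

Step -1: 0.854 ÷ 1.200 = 0.712
Step 0: 0.854em
Step 1: 0.854 × 1.200 = 1.025
Step 2: 0.854 × 1.200² = 1.230
Step 3: 0.854 × 1.200³ = 1.476
Step 4: 0.854 × 1.200⁴ = 1.771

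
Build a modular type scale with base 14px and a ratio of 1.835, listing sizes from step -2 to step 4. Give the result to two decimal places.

Step -2: 14.0 ÷ 1.835² = 4.16
Step -1: 14.0 ÷ 1.835 = 7.63
Step 0: 14px
Step 1: 14.0 × 1.835 = 25.69
Step 2: 14.0 × 1.835² = 47.14
Step 3: 14.0 × 1.835³ = 86.50
Step 4: 14.0 × 1.835⁴ = 158.73

4.16px, 7.63px, 14.00px, 25.69px, 47.14px, 86.50px, 158.73px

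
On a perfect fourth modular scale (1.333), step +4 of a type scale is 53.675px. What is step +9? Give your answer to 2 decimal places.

225.90px

53.675 × 1.333⁵ = 53.675 × 4.20873 ≈ 225.903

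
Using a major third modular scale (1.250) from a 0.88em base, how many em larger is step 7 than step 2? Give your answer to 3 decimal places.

Step 2: 0.88 × 1.250² = 1.37500em
Step 7: 0.88 × 1.250⁷ = 4.19617em
Difference: 4.19617 − 1.37500 = 2.82117em

2.821em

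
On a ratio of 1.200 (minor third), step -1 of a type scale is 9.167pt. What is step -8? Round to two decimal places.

2.56pt

The gap is -8 − (-1) = -7 steps, so the factor is 1.200^-7.
9.167 ÷ 1.200⁷ = 9.167 ÷ 3.58318 ≈ 2.558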